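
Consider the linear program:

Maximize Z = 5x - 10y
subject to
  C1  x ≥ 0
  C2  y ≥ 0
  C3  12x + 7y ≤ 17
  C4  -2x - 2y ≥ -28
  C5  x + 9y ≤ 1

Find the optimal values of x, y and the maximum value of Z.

x = 1, y = 0, maximum Z = 5

Vertices and Z = 5x - 10y:
  (0, 0) → Z = 0
  (0, 1/9) → Z = -10/9
  (1, 0) → Z = 5

The optimum lies where y = 0 and x + 9y = 1.
Solving simultaneously gives x = 1, y = 0.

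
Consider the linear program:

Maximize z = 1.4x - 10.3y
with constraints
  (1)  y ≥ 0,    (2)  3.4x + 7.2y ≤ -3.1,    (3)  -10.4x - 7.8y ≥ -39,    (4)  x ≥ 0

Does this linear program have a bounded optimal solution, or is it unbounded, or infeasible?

The boundaries y = 0 and 3.4x + 7.2y = -3.1 meet at (-31/34, 0), but that point violates x ≥ 0. Every candidate vertex is excluded by some other constraint, so the feasible region is empty.

infeasible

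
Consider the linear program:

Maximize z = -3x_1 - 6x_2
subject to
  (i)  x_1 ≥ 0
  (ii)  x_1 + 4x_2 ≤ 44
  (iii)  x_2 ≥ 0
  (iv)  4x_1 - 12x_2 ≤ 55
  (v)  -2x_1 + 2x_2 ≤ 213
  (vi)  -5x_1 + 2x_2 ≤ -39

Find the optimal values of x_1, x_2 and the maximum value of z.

x_1 = 39/5, x_2 = 0, maximum z = -117/5

Corner points and z = -3x_1 - 6x_2:
  (187/7, 121/28) → z = -1485/14
  (122/11, 181/22) → z = -909/11
  (55/4, 0) → z = -165/4
  (39/5, 0) → z = -117/5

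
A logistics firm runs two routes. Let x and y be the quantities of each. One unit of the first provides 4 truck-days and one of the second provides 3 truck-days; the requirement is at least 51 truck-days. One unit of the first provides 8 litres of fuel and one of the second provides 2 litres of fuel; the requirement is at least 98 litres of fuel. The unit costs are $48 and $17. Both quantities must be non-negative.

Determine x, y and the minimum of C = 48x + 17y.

Corner points and C = 48x + 17y:
  (0, 49) → C = 833
  (51/4, 0) → C = 612
  (12, 1) → C = 593
The feasible region is unbounded (it extends along (0, 1), (1, 0)), but C strictly increases along every unbounded feasible direction, so there is no improving ray and the minimum is attained at a vertex.

x = 12, y = 1, minimum C = 593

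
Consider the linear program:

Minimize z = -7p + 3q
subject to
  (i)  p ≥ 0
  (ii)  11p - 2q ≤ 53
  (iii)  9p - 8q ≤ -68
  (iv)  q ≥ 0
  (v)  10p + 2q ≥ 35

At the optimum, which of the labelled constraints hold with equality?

(ii) and (iii)

Corner points and z = -7p + 3q:
  (0, 35/2) → z = 105/2
  (8, 35/2) → z = -7/2
  (72/49, 995/98) → z = 1977/98
The feasible region is unbounded (it extends along (0, 1), (2, 11)), but z strictly increases along every unbounded feasible direction, so there is no improving ray and the minimum is attained at a vertex.

The minimum is at (8, 35/2). Substituting into each constraint, equality holds for (ii) and (iii); the remaining constraints have slack.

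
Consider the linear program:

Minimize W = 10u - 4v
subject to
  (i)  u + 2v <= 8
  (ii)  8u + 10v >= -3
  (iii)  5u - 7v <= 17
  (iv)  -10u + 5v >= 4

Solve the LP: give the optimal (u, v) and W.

u = -43/3, v = 67/6, minimum W = -188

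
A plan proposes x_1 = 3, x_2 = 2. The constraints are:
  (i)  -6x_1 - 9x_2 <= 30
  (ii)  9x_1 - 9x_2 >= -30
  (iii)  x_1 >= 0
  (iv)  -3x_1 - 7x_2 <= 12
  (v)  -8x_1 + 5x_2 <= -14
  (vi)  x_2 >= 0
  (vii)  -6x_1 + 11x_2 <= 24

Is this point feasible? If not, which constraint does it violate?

feasible

(i): -36 ≤ 30 ✓
(ii): 9 ≥ -30 ✓
(iii): 3 ≥ 0 ✓
(iv): -23 ≤ 12 ✓
(v): -14 ≤ -14 ✓
(vi): 2 ≥ 0 ✓
(vii): 4 ≤ 24 ✓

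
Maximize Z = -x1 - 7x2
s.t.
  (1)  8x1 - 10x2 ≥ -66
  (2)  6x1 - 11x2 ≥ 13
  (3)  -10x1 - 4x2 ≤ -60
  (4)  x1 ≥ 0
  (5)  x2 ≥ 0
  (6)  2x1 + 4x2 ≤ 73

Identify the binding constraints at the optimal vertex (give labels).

(3) and (5)

Feasible corners and Z = -x1 - 7x2:
  (356/67, 115/67) → Z = -1161/67
  (855/46, 206/23) → Z = -3739/46
  (6, 0) → Z = -6
  (73/2, 0) → Z = -73/2

The maximum is at (6, 0). Substituting into each constraint, equality holds for (3) and (5); the remaining constraints have slack.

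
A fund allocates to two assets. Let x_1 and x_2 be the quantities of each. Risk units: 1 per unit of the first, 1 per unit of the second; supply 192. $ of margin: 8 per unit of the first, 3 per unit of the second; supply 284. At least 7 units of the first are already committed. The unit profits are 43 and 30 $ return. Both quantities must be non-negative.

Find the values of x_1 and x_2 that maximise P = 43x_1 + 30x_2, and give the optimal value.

At the optimal vertex, 8x_1 + 3x_2 = 284 and x_1 = 7.
Solving simultaneously gives x_1 = 7, x_2 = 76.

x_1 = 7, x_2 = 76, maximum P = 2581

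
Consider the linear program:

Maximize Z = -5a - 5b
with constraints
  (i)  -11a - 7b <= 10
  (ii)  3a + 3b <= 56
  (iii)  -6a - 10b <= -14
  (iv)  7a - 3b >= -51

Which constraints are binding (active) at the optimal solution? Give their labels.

(i) and (iii)

Feasible corners and Z = -5a - 5b:
  (-99/34, 107/34) → Z = -20/17
  (-387/82, 491/82) → Z = -260/41
  (259/6, -49/2) → Z = -280/3
  (1/2, 109/6) → Z = -280/3

The maximum is at (-99/34, 107/34). Substituting into each constraint, equality holds for (i) and (iii); the remaining constraints have slack.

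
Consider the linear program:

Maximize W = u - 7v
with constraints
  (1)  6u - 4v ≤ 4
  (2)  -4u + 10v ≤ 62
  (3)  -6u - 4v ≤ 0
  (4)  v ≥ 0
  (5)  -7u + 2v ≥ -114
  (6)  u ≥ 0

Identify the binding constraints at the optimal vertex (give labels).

Feasible corners and W = u - 7v:
  (72/11, 97/11) → W = -607/11
  (2/3, 0) → W = 2/3
  (0, 31/5) → W = -217/5
  (0, 0) → W = 0

The maximum is at (2/3, 0). Substituting into each constraint, equality holds for (1) and (4); the remaining constraints have slack.

(1) and (4)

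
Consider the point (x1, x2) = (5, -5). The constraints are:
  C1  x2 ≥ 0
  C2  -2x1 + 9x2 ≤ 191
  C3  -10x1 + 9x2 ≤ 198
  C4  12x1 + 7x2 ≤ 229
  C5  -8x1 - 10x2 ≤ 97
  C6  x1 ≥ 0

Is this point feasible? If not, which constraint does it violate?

not feasible — violates C1

Constraint C1: x2 = -5, which is not ≥ 0. All other constraints are satisfied.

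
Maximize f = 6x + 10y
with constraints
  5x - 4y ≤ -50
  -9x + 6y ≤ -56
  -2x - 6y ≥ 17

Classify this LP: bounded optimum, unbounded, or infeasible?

infeasible

The boundaries 5x - 4y = -50 and -9x + 6y = -56 meet at (262/3, 365/3), but that point violates -2x - 6y ≥ 17. Every candidate vertex is excluded by some other constraint, so the feasible region is empty.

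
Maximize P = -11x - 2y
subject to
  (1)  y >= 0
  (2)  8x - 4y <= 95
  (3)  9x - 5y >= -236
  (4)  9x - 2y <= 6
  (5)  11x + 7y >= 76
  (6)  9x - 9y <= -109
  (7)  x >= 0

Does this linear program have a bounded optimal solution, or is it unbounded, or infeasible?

bounded optimum

Corner points and P = -11x - 2y:
  (502/27, 242/3) → P = -9878/27
  (0, 236/5) → P = -472/5
  (272/63, 115/7) → P = -5062/63
  (0, 109/9) → P = -218/9
The feasible region has finitely many vertices and no improving ray; the maximum is -218/9 at (0, 109/9).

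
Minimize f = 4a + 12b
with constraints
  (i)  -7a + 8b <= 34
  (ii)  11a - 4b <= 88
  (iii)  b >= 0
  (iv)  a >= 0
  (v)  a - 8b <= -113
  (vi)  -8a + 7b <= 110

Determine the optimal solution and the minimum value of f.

Extreme points and f = 4a + 12b:
  (14, 33/2) → f = 254
  (79/6, 757/48) → f = 2903/12
  (289/21, 1331/84) → f = 5149/21

The binding constraints are -7a + 8b = 34 and a - 8b = -113.
Solving simultaneously gives a = 79/6, b = 757/48.

a = 79/6, b = 757/48, minimum f = 2903/12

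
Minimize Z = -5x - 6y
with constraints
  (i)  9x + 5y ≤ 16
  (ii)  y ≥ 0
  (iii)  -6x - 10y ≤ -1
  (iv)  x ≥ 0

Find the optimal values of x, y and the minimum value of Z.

x = 0, y = 16/5, minimum Z = -96/5

Feasible corners and Z = -5x - 6y:
  (16/9, 0) → Z = -80/9
  (0, 16/5) → Z = -96/5
  (1/6, 0) → Z = -5/6
  (0, 1/10) → Z = -3/5

At the optimal vertex, 9x + 5y = 16 and x = 0.
Solving simultaneously gives x = 0, y = 16/5.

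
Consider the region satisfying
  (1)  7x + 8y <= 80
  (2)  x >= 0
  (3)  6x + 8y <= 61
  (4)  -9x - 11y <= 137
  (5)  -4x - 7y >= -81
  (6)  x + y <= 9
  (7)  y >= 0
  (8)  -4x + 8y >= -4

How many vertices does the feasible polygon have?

Of the 28 pairwise boundary intersections, those satisfying every inequality are:
  (0, 61/8)
  (0, 0)
  (11/2, 7/2)
  (19/3, 8/3)
  (1, 0)

5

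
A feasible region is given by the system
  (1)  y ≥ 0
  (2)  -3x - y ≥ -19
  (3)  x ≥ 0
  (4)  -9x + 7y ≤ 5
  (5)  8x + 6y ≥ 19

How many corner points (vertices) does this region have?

4

Pairwise boundary intersections that survive every other constraint:
  (19/3, 0)
  (19/8, 0)
  (64/15, 31/5)
  (103/110, 211/110)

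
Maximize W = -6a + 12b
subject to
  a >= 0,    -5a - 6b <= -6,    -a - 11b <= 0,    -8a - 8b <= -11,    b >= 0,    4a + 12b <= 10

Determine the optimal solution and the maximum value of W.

a = 13/16, b = 9/16, maximum W = 15/8

Corner points and W = -6a + 12b:
  (11/8, 0) → W = -33/4
  (13/16, 9/16) → W = 15/8
  (5/2, 0) → W = -15

The binding constraints are -8a - 8b = -11 and 4a + 12b = 10.
Solving simultaneously gives a = 13/16, b = 9/16.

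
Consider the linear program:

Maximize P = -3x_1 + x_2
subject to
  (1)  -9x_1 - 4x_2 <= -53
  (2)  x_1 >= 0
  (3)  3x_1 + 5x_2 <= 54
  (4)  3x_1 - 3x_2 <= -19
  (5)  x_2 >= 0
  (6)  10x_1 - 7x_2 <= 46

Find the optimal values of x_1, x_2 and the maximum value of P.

Corner points and P = -3x_1 + x_2:
  (49/33, 109/11) → P = 60/11
  (83/39, 110/13) → P = 27/13
  (67/24, 73/8) → P = 3/4

x_1 = 49/33, x_2 = 109/11, maximum P = 60/11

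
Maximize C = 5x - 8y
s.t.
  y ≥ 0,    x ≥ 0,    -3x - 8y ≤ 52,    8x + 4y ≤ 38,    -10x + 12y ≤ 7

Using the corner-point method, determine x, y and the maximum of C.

At the optimal vertex, y = 0 and 8x + 4y = 38.
Solving simultaneously gives x = 19/4, y = 0.

x = 19/4, y = 0, maximum C = 95/4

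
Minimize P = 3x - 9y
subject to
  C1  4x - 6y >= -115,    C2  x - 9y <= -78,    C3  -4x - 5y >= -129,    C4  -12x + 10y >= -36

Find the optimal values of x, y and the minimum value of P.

Extreme points and P = 3x - 9y:
  (-189/10, 197/30) → P = -579/5
  (199/44, 244/11) → P = -8187/44
  (552/49, 486/49) → P = -2718/49
  (147/10, 351/25) → P = -4113/50

x = 199/44, y = 244/11, minimum P = -8187/44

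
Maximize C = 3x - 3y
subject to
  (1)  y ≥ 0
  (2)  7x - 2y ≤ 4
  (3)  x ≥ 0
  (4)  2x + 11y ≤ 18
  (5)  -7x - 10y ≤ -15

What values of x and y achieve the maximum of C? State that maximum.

x = 5/6, y = 11/12, maximum C = -1/4

Vertices and C = 3x - 3y:
  (80/81, 118/81) → C = -38/27
  (5/6, 11/12) → C = -1/4
  (0, 18/11) → C = -54/11
  (0, 3/2) → C = -9/2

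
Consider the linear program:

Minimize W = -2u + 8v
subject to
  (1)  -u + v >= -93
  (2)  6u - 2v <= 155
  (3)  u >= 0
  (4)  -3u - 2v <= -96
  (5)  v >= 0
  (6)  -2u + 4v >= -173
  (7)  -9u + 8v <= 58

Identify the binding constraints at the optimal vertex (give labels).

Vertices and W = -2u + 8v:
  (251/9, 37/6) → W = -58/9
  (226/5, 581/10) → W = 1872/5
  (326/21, 173/7) → W = 500/3

The minimum is at (251/9, 37/6). Substituting into each constraint, equality holds for (2) and (4); the remaining constraints have slack.

(2) and (4)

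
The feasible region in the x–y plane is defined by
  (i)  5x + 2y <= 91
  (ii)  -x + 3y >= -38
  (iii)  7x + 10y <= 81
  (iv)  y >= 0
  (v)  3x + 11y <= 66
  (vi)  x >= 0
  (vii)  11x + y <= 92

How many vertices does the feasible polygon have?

5

Of the 21 pairwise boundary intersections, those satisfying every inequality are:
  (231/47, 219/47)
  (839/103, 247/103)
  (0, 0)
  (92/11, 0)
  (0, 6)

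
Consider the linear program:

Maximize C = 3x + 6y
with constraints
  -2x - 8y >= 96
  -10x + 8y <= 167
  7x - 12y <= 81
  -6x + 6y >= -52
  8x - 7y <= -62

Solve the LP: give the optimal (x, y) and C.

x = -584/39, y = -322/39, maximum C = -1228/13

Feasible corners and C = 3x + 6y:
  (-263/12, -313/48) → C = -839/8
  (-584/39, -322/39) → C = -1228/13
  (-663/16, -1979/64) → C = -9915/32
  (-1311/47, -1082/47) → C = -10425/47

The binding constraints are -2x - 8y = 96 and 8x - 7y = -62.
Solving simultaneously gives x = -584/39, y = -322/39.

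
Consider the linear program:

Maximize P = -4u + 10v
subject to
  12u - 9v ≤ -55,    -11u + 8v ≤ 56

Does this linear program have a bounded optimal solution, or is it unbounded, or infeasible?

unbounded

From the feasible point (-64/3, -67/3), moving in the direction (8, 11) keeps every constraint satisfied while P increases without bound.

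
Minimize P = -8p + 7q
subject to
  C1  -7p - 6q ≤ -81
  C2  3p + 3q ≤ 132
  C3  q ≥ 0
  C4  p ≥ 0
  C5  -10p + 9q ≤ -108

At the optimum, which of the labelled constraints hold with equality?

C2 and C3

Feasible corners and P = -8p + 7q:
  (81/7, 0) → P = -648/7
  (459/41, 18/41) → P = -3546/41
  (44, 0) → P = -352
  (504/19, 332/19) → P = -1708/19

The minimum is at (44, 0). Substituting into each constraint, equality holds for C2 and C3; the remaining constraints have slack.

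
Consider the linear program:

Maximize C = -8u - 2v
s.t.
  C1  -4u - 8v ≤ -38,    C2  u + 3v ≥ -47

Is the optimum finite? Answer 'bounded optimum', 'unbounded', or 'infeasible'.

From the feasible point (245/2, -113/2), moving in the direction (-8, 4) keeps every constraint satisfied while C increases without bound.

unbounded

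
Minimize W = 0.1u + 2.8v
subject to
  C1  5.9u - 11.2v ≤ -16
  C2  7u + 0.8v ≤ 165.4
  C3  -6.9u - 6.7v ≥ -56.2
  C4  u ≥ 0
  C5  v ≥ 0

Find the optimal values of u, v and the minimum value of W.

Feasible corners and W = 0.1u + 2.8v:
  (52224/11681, 44198/11681) → W = 644884/58405
  (0, 10/7) → W = 4
  (0, 562/67) → W = 7868/335

The optimum lies where 5.9u - 11.2v = -16 and u = 0.
Solving simultaneously gives u = 0, v = 10/7.

u = 0, v = 10/7, minimum W = 4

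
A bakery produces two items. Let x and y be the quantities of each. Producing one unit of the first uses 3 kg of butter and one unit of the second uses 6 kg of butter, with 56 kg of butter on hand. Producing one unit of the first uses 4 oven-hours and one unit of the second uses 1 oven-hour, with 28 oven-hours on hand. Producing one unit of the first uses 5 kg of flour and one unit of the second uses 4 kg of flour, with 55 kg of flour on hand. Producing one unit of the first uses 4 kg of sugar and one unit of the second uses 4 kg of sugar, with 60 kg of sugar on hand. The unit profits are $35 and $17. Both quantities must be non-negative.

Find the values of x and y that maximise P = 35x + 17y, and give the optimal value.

Extreme points and P = 35x + 17y:
  (0, 0) → P = 0
  (0, 28/3) → P = 476/3
  (7, 0) → P = 245
  (16/3, 20/3) → P = 300

x = 16/3, y = 20/3, maximum P = 300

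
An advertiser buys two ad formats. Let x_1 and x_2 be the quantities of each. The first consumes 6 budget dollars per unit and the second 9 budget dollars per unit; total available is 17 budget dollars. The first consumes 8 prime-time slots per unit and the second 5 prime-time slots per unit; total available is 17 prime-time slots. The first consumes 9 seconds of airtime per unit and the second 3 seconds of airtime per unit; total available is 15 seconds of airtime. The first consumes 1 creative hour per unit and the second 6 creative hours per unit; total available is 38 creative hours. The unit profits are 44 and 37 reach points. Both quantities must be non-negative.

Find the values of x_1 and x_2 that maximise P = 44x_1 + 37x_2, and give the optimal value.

x_1 = 4/3, x_2 = 1, maximum P = 287/3

Corner points and P = 44x_1 + 37x_2:
  (0, 0) → P = 0
  (0, 17/9) → P = 629/9
  (5/3, 0) → P = 220/3
  (4/3, 1) → P = 287/3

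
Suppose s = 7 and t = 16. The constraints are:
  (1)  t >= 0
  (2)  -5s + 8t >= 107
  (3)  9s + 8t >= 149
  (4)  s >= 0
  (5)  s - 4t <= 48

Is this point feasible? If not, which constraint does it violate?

not feasible — violates (2)

Constraint (2): -5s + 8t = 93, which is not ≥ 107. All other constraints are satisfied.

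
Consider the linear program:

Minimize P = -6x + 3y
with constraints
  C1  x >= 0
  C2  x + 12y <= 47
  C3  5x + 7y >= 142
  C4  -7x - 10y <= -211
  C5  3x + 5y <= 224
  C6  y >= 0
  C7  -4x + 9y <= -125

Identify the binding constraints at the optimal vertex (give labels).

C2 and C6

Extreme points and P = -6x + 3y:
  (47, 0) → P = -282
  (641/19, 21/19) → P = -3783/19
  (125/4, 0) → P = -375/2

The minimum is at (47, 0). Substituting into each constraint, equality holds for C2 and C6; the remaining constraints have slack.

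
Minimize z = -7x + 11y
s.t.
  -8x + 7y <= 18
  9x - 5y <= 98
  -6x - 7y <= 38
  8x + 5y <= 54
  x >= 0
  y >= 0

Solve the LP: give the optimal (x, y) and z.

Feasible corners and z = -7x + 11y:
  (3, 6) → z = 45
  (0, 18/7) → z = 198/7
  (27/4, 0) → z = -189/4
  (0, 0) → z = 0

x = 27/4, y = 0, minimum z = -189/4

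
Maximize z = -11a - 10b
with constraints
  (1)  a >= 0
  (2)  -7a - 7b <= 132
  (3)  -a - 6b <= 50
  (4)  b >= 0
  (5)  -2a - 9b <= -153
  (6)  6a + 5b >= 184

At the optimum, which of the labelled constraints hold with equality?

(5) and (6)

Vertices and z = -11a - 10b:
  (0, 184/5) → z = -368
  (153/2, 0) → z = -1683/2
  (81/4, 25/2) → z = -1391/4
The feasible region is unbounded (it extends along (0, 1), (1, 0)), but z strictly decreases along every unbounded feasible direction, so there is no improving ray and the maximum is attained at a vertex.

The maximum is at (81/4, 25/2). Substituting into each constraint, equality holds for (5) and (6); the remaining constraints have slack.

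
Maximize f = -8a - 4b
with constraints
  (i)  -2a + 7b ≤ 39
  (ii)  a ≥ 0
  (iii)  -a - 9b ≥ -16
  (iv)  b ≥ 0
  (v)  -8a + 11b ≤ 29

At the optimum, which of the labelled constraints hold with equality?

(ii) and (iv)

Feasible corners and f = -8a - 4b:
  (0, 16/9) → f = -64/9
  (0, 0) → f = 0
  (16, 0) → f = -128

The maximum is at (0, 0). Substituting into each constraint, equality holds for (ii) and (iv); the remaining constraints have slack.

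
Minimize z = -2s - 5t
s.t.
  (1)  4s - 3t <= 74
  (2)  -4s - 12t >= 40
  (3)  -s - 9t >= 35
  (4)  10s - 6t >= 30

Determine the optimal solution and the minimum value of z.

s = 64/5, t = -38/5, minimum z = 62/5

Feasible corners and z = -2s - 5t:
  (64/5, -38/5) → z = 62/5
  (-59, -310/3) → z = 1904/3
  (5/2, -25/6) → z = 95/6
  (5/8, -95/24) → z = 445/24

The optimum lies where 4s - 3t = 74 and -4s - 12t = 40.
Solving simultaneously gives s = 64/5, t = -38/5.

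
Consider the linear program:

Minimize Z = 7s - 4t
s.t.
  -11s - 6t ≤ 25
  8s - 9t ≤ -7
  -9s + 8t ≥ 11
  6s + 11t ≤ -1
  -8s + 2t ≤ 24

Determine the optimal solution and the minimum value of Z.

s = -133/50, t = 34/25, minimum Z = -1203/50

Extreme points and Z = 7s - 4t:
  (-133/71, -52/71) → Z = -723/71
  (-97/35, 32/35) → Z = -807/35
  (-43/49, 19/49) → Z = -377/49
  (-133/50, 34/25) → Z = -1203/50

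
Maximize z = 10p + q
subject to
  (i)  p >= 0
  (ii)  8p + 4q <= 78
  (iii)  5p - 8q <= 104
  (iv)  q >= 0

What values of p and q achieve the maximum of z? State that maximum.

p = 39/4, q = 0, maximum z = 195/2

Vertices and z = 10p + q:
  (0, 39/2) → z = 39/2
  (0, 0) → z = 0
  (39/4, 0) → z = 195/2

The binding constraints are 8p + 4q = 78 and q = 0.
Solving simultaneously gives p = 39/4, q = 0.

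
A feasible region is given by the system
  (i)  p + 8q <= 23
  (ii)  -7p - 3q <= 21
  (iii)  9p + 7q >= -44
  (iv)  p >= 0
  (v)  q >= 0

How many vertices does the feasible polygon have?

3

Pairwise boundary intersections that survive every other constraint:
  (0, 23/8)
  (23, 0)
  (0, 0)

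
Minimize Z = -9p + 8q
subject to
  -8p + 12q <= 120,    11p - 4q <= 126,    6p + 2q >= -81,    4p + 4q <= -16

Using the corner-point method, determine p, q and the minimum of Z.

Extreme points and Z = -9p + 8q:
  (-303/22, 9/11) → Z = 261/2
  (-42/5, 22/5) → Z = 554/5
  (-36/23, -1647/46) → Z = -6264/23
  (22/3, -34/3) → Z = -470/3

The optimum lies where 11p - 4q = 126 and 6p + 2q = -81.
Solving simultaneously gives p = -36/23, q = -1647/46.

p = -36/23, q = -1647/46, minimum Z = -6264/23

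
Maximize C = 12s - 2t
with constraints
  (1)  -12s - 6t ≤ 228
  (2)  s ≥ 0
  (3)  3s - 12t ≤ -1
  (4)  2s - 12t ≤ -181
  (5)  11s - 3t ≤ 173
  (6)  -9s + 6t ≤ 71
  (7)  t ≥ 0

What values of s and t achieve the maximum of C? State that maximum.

Feasible corners and C = 12s - 2t:
  (291/14, 779/42) → C = 637/3
  (39/16, 1487/96) → C = -83/48
  (417/13, 2338/39) → C = 10336/39

The optimum lies where 11s - 3t = 173 and -9s + 6t = 71.
Solving simultaneously gives s = 417/13, t = 2338/39.

s = 417/13, t = 2338/39, maximum C = 10336/39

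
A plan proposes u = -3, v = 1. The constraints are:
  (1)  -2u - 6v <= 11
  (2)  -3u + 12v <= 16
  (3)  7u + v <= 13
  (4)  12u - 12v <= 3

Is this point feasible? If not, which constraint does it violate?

not feasible — violates (2)

Constraint (2): -3u + 12v = 21, which is not ≤ 16. All other constraints are satisfied.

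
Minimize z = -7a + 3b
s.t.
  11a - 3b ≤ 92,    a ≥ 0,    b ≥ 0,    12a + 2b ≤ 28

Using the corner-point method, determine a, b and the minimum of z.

a = 7/3, b = 0, minimum z = -49/3

The optimum lies where b = 0 and 12a + 2b = 28.
Solving simultaneously gives a = 7/3, b = 0.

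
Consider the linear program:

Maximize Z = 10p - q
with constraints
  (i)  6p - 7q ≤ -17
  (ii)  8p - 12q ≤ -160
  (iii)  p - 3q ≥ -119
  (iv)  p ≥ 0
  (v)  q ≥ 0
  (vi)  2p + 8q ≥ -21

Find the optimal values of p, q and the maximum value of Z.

The binding constraints are 6p - 7q = -17 and p - 3q = -119.
Solving simultaneously gives p = 782/11, q = 697/11.

p = 782/11, q = 697/11, maximum Z = 7123/11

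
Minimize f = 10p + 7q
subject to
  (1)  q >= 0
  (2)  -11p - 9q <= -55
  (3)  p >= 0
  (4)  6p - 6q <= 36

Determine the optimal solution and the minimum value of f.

Corner points and f = 10p + 7q:
  (5, 0) → f = 50
  (6, 0) → f = 60
  (0, 55/9) → f = 385/9
The feasible region is unbounded (it extends along (0, 1), (1, 1)), but f strictly increases along every unbounded feasible direction, so there is no improving ray and the minimum is attained at a vertex.

The optimum lies where -11p - 9q = -55 and p = 0.
Solving simultaneously gives p = 0, q = 55/9.

p = 0, q = 55/9, minimum f = 385/9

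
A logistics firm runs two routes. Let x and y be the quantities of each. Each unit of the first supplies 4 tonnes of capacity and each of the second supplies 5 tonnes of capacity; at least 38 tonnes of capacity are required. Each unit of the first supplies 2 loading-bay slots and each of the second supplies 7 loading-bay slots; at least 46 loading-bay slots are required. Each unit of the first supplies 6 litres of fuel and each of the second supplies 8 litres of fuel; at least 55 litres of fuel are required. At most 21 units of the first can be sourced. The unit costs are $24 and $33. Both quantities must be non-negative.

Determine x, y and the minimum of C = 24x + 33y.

Extreme points and C = 24x + 33y:
  (0, 38/5) → C = 1254/5
  (2, 6) → C = 246
  (21, 4/7) → C = 3660/7
The feasible region is unbounded (it extends along (0, 1)), but C strictly increases along every unbounded feasible direction, so there is no improving ray and the minimum is attained at a vertex.

The binding constraints are 4x + 5y = 38 and 2x + 7y = 46.
Solving simultaneously gives x = 2, y = 6.

x = 2, y = 6, minimum C = 246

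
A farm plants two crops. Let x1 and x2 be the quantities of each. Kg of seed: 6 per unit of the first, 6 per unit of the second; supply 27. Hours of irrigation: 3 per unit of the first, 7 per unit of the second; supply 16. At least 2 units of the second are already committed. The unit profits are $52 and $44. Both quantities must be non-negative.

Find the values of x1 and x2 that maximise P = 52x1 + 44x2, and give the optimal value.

x1 = 2/3, x2 = 2, maximum P = 368/3

Extreme points and P = 52x1 + 44x2:
  (0, 16/7) → P = 704/7
  (0, 2) → P = 88
  (2/3, 2) → P = 368/3

At the optimal vertex, 3x1 + 7x2 = 16 and x2 = 2.
Solving simultaneously gives x1 = 2/3, x2 = 2.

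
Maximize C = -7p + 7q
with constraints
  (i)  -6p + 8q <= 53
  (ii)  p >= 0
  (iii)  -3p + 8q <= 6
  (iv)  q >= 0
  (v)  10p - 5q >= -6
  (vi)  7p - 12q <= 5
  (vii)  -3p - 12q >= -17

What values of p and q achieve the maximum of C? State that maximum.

Corner points and C = -7p + 7q:
  (0, 3/4) → C = 21/4
  (0, 0) → C = 0
  (16/15, 23/20) → C = 7/12
  (5/7, 0) → C = -5
  (11/5, 13/15) → C = -28/3

p = 0, q = 3/4, maximum C = 21/4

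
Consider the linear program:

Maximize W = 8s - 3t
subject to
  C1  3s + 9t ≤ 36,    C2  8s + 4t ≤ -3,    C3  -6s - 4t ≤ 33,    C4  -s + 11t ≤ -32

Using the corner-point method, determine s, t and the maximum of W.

Corner points and W = 8s - 3t:
  (15, -123/4) → W = 849/4
  (95/92, -259/92) → W = 1537/92
  (-47/14, -45/14) → W = -241/14

The binding constraints are 8s + 4t = -3 and -6s - 4t = 33.
Solving simultaneously gives s = 15, t = -123/4.

s = 15, t = -123/4, maximum W = 849/4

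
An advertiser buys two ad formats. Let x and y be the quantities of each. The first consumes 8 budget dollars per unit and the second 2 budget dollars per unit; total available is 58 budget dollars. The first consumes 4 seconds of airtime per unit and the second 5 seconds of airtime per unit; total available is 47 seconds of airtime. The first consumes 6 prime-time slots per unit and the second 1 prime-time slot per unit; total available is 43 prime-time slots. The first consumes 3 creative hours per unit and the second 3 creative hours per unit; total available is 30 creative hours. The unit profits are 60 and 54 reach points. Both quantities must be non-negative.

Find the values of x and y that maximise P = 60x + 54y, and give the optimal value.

Extreme points and P = 60x + 54y:
  (0, 0) → P = 0
  (0, 47/5) → P = 2538/5
  (43/6, 0) → P = 430
  (7, 1) → P = 474
  (19/3, 11/3) → P = 578
  (3, 7) → P = 558

At the optimal vertex, 8x + 2y = 58 and 3x + 3y = 30.
Solving simultaneously gives x = 19/3, y = 11/3.

x = 19/3, y = 11/3, maximum P = 578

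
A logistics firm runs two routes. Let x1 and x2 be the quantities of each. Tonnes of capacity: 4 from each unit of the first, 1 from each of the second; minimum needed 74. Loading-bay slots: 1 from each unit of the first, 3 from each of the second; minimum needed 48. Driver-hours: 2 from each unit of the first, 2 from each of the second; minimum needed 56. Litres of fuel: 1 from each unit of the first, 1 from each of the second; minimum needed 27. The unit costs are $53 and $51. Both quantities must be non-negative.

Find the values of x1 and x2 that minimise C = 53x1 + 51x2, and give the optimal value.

x1 = 46/3, x2 = 38/3, minimum C = 4376/3

Extreme points and C = 53x1 + 51x2:
  (0, 74) → C = 3774
  (48, 0) → C = 2544
  (46/3, 38/3) → C = 4376/3
  (18, 10) → C = 1464
The feasible region is unbounded (it extends along (0, 1), (1, 0)), but C strictly increases along every unbounded feasible direction, so there is no improving ray and the minimum is attained at a vertex.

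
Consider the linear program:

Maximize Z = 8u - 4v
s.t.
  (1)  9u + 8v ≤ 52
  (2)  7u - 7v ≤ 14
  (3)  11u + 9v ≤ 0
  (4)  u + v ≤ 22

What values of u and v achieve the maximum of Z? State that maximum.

Extreme points and Z = 8u - 4v:
  (-468/7, 572/7) → Z = -6032/7
  (-124, 146) → Z = -1576
  (9/10, -11/10) → Z = 58/5
The feasible region is unbounded (it extends along (-1, 1), (-1, -1)), but Z strictly decreases along every unbounded feasible direction, so there is no improving ray and the maximum is attained at a vertex.

The optimum lies where 7u - 7v = 14 and 11u + 9v = 0.
Solving simultaneously gives u = 9/10, v = -11/10.

u = 9/10, v = -11/10, maximum Z = 58/5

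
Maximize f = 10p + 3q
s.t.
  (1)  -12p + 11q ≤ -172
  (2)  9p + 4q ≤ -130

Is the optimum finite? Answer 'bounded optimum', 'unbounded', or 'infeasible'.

unbounded

From the feasible point (-106/21, -148/7), moving in the direction (4, -9) keeps every constraint satisfied while f increases without bound.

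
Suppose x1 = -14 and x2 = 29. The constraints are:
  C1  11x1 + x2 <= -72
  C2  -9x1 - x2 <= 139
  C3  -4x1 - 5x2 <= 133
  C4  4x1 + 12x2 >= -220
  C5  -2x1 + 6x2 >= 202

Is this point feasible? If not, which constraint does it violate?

C1: -125 ≤ -72 ✓
C2: 97 ≤ 139 ✓
C3: -89 ≤ 133 ✓
C4: 292 ≥ -220 ✓
C5: 202 ≥ 202 ✓

feasible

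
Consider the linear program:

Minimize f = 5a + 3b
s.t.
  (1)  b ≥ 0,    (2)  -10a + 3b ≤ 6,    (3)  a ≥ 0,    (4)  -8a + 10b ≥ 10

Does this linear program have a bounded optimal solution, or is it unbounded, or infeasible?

bounded optimum

Feasible corners and f = 5a + 3b:
  (0, 2) → f = 6
  (0, 1) → f = 3
The feasible region has finitely many vertices and no improving ray; the minimum is 3 at (0, 1).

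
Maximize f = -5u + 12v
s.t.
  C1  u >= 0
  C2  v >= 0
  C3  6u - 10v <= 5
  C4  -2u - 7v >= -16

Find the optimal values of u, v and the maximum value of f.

u = 0, v = 16/7, maximum f = 192/7

Vertices and f = -5u + 12v:
  (0, 0) → f = 0
  (0, 16/7) → f = 192/7
  (5/6, 0) → f = -25/6
  (195/62, 43/31) → f = 57/62

At the optimal vertex, u = 0 and -2u - 7v = -16.
Solving simultaneously gives u = 0, v = 16/7.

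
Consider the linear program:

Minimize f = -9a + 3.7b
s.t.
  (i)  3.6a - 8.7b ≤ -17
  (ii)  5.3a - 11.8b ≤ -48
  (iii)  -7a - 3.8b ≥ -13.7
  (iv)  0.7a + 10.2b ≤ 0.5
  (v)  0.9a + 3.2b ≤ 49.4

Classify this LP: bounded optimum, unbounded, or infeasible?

bounded optimum

Corner points and f = -9a + 3.7b:
  (-21700/363, -8270/363) → f = 164701/363
  (-24185/3116, 3625/6232) → f = 897485/12464
The feasible region has finitely many vertices and no improving ray; the minimum is 897485/12464 at (-24185/3116, 3625/6232).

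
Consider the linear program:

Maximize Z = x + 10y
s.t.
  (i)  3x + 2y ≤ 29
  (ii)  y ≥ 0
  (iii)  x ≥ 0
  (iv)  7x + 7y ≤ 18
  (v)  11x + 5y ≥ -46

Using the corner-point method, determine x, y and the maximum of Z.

x = 0, y = 18/7, maximum Z = 180/7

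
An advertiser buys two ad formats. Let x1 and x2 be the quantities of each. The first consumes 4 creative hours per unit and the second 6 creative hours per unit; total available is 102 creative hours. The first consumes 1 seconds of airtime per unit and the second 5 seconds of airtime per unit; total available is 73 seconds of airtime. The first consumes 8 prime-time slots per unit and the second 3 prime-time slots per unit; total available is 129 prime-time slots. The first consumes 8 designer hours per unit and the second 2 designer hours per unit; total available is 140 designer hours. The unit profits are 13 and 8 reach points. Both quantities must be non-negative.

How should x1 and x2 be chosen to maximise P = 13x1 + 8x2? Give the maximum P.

x1 = 13, x2 = 25/3, maximum P = 707/3

Vertices and P = 13x1 + 8x2:
  (0, 0) → P = 0
  (0, 73/5) → P = 584/5
  (129/8, 0) → P = 1677/8
  (36/7, 95/7) → P = 1228/7
  (13, 25/3) → P = 707/3

At the optimal vertex, 4x1 + 6x2 = 102 and 8x1 + 3x2 = 129.
Solving simultaneously gives x1 = 13, x2 = 25/3.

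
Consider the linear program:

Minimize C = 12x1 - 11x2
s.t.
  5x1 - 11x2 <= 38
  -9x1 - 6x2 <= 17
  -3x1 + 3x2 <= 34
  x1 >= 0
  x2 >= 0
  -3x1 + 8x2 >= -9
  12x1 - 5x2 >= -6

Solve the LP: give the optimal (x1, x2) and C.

The feasible region is unbounded (it extends along (1, 1), (11, 5)), but C strictly increases along every unbounded feasible direction, so there is no improving ray and the minimum is attained at a vertex.

At the optimal vertex, -3x1 + 3x2 = 34 and 12x1 - 5x2 = -6.
Solving simultaneously gives x1 = 152/21, x2 = 130/7.

x1 = 152/21, x2 = 130/7, minimum C = -822/7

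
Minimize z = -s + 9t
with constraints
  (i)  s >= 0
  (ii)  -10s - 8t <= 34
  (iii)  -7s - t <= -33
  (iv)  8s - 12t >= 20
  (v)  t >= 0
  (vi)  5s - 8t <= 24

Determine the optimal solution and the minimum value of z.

s = 24/5, t = 0, minimum z = -24/5

Feasible corners and z = -s + 9t:
  (104/23, 31/23) → z = 175/23
  (33/7, 0) → z = -33/7
  (24/5, 0) → z = -24/5
The feasible region is unbounded (it extends along (8, 5), (3, 2)), but z strictly increases along every unbounded feasible direction, so there is no improving ray and the minimum is attained at a vertex.

At the optimal vertex, t = 0 and 5s - 8t = 24.
Solving simultaneously gives s = 24/5, t = 0.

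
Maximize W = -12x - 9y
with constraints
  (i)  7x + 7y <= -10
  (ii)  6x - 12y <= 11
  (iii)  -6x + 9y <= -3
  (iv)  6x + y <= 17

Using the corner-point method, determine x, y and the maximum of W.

Extreme points and W = -12x - 9y:
  (-43/126, -137/126) → W = 583/42
  (-23/35, -27/35) → W = 519/35
  (-7/2, -8/3) → W = 66

x = -7/2, y = -8/3, maximum W = 66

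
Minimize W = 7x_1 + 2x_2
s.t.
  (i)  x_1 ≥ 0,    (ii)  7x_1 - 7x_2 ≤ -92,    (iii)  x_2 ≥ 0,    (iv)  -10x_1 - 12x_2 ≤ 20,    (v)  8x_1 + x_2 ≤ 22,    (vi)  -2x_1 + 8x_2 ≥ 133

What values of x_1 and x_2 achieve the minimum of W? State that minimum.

Corner points and W = 7x_1 + 2x_2:
  (0, 22) → W = 44
  (0, 133/8) → W = 133/4
  (43/66, 554/33) → W = 839/22

x_1 = 0, x_2 = 133/8, minimum W = 133/4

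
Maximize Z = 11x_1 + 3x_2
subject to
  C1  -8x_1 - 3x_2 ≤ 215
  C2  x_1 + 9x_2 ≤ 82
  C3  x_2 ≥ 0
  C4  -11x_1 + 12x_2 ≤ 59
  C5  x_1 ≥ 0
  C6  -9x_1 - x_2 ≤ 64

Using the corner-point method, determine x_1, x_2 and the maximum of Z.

x_1 = 82, x_2 = 0, maximum Z = 902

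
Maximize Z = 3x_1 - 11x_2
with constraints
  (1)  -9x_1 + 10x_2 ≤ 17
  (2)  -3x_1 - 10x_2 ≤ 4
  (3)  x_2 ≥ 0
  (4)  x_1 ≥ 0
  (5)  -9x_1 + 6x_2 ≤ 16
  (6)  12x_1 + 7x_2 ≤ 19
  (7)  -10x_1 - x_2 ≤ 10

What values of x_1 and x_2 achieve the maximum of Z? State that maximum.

x_1 = 19/12, x_2 = 0, maximum Z = 19/4

Feasible corners and Z = 3x_1 - 11x_2:
  (0, 17/10) → Z = -187/10
  (71/183, 125/61) → Z = -1304/61
  (0, 0) → Z = 0
  (19/12, 0) → Z = 19/4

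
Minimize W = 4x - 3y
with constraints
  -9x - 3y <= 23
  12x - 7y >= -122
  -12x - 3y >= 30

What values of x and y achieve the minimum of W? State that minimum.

x = -24/5, y = 46/5, minimum W = -234/5

Extreme points and W = 4x - 3y:
  (-527/99, 274/33) → W = -4574/99
  (-7/3, -2/3) → W = -22/3
  (-24/5, 46/5) → W = -234/5

At the optimal vertex, 12x - 7y = -122 and -12x - 3y = 30.
Solving simultaneously gives x = -24/5, y = 46/5.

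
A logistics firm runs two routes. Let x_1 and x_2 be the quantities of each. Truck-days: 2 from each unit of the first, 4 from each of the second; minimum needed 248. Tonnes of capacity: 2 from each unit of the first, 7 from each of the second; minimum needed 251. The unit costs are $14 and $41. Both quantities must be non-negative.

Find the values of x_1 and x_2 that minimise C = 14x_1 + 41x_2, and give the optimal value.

x_1 = 122, x_2 = 1, minimum C = 1749

Vertices and C = 14x_1 + 41x_2:
  (0, 62) → C = 2542
  (251/2, 0) → C = 1757
  (122, 1) → C = 1749
The feasible region is unbounded (it extends along (0, 1), (1, 0)), but C strictly increases along every unbounded feasible direction, so there is no improving ray and the minimum is attained at a vertex.

The binding constraints are 2x_1 + 4x_2 = 248 and 2x_1 + 7x_2 = 251.
Solving simultaneously gives x_1 = 122, x_2 = 1.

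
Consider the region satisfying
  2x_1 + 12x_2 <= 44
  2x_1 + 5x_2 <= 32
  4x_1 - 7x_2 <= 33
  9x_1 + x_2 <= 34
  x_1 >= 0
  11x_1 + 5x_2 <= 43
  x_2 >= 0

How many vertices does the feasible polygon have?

Of the 21 pairwise boundary intersections, those satisfying every inequality are:
  (0, 11/3)
  (148/61, 199/61)
  (127/34, 13/34)
  (34/9, 0)
  (0, 0)

5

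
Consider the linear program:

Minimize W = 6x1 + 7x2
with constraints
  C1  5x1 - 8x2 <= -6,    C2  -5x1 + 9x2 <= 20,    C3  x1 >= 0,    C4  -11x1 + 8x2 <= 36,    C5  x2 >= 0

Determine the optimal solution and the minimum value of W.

At the optimal vertex, 5x1 - 8x2 = -6 and x1 = 0.
Solving simultaneously gives x1 = 0, x2 = 3/4.

x1 = 0, x2 = 3/4, minimum W = 21/4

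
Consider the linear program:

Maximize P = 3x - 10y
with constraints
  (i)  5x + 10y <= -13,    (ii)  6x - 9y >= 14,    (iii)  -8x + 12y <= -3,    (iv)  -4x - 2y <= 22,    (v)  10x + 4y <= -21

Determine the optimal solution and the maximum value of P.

Extreme points and P = 3x - 10y:
  (-85/24, -47/12) → P = 685/24
  (-7/6, -7/3) → P = 119/6
  (23/2, -34) → P = 749/2

The binding constraints are -4x - 2y = 22 and 10x + 4y = -21.
Solving simultaneously gives x = 23/2, y = -34.

x = 23/2, y = -34, maximum P = 749/2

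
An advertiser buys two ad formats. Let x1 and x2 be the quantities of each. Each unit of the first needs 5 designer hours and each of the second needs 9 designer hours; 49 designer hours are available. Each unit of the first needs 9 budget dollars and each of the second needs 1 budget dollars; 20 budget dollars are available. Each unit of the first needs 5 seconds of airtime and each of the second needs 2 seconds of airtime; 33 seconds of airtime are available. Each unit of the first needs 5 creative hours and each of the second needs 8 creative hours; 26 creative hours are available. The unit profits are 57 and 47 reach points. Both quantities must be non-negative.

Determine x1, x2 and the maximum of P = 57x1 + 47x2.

Feasible corners and P = 57x1 + 47x2:
  (0, 0) → P = 0
  (0, 13/4) → P = 611/4
  (20/9, 0) → P = 380/3
  (2, 2) → P = 208

The optimum lies where 9x1 + x2 = 20 and 5x1 + 8x2 = 26.
Solving simultaneously gives x1 = 2, x2 = 2.

x1 = 2, x2 = 2, maximum P = 208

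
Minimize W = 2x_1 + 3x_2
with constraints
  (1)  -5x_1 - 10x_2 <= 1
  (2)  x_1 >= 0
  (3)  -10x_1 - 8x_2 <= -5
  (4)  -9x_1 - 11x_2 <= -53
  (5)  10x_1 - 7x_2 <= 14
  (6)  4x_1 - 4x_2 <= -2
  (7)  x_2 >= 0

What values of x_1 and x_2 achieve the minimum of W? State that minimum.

The feasible region is unbounded (it extends along (0, 1), (7, 10)), but W strictly increases along every unbounded feasible direction, so there is no improving ray and the minimum is attained at a vertex.

At the optimal vertex, -9x_1 - 11x_2 = -53 and 4x_1 - 4x_2 = -2.
Solving simultaneously gives x_1 = 19/8, x_2 = 23/8.

x_1 = 19/8, x_2 = 23/8, minimum W = 107/8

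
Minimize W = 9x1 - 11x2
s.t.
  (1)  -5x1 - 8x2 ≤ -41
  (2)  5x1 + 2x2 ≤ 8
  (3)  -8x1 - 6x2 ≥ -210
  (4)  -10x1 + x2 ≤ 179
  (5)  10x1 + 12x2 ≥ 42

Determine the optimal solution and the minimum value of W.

x1 = -14, x2 = 39, minimum W = -555

Corner points and W = 9x1 - 11x2:
  (-3/5, 11/2) → W = -659/10
  (-39/5, 10) → W = -901/5
  (-14, 39) → W = -555
  (-81/5, 17) → W = -1664/5

The optimum lies where 5x1 + 2x2 = 8 and -10x1 + x2 = 179.
Solving simultaneously gives x1 = -14, x2 = 39.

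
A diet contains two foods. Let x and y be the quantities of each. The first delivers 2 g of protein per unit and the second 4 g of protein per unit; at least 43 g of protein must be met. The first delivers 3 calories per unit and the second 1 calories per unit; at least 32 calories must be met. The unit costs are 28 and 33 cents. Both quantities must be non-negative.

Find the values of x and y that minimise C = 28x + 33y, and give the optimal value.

Vertices and C = 28x + 33y:
  (0, 32) → C = 1056
  (43/2, 0) → C = 602
  (17/2, 13/2) → C = 905/2
The feasible region is unbounded (it extends along (0, 1), (1, 0)), but C strictly increases along every unbounded feasible direction, so there is no improving ray and the minimum is attained at a vertex.

The optimum lies where 2x + 4y = 43 and 3x + y = 32.
Solving simultaneously gives x = 17/2, y = 13/2.

x = 17/2, y = 13/2, minimum C = 905/2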